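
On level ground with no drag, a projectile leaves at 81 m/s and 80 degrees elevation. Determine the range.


R = v0^2 * sin(2*theta) / g = 81^2 * sin(2*80°) / 9.81 = 228.7 m

228.7 m


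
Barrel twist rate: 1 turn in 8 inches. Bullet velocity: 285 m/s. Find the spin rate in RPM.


twist_m = 8*0.0254 = 0.2032 m
spin = v/twist = 285/0.2032 = 1402.559 rev/s
RPM = spin*60 = 1402.559*60 ≈ 84154 RPM

84154 RPM


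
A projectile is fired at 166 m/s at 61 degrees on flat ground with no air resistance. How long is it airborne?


T = 2*v0*sin(theta)/g = 2*166*sin(61°)/9.81 = 29.6 s

29.6 s


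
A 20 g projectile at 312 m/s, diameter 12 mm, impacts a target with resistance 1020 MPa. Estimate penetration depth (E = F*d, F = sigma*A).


A = pi*(d/2)^2 = pi*(12/2)^2 = 113.097 mm^2
E = 0.5*m*v^2 = 0.5*0.02*312^2 = 973.44 J
depth = E/(sigma*A) = 973.44 J / (1020 MPa * 113.097 mm^2) = 973.44/(1020 * 113.097) m = 0.00843833 m ≈ 8.438 mm

8.438 mm


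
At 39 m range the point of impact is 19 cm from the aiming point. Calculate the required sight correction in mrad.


1 mrad subtends 1 cm per 10 m of range, so adj = error_cm / (dist_m / 10) = 19 / (39/10) = 4.872 mrad

4.872 mrad


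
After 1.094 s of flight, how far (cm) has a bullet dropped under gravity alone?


drop = 0.5*g*t^2 = 0.5*9.81*1.094^2 = 5.87048 m ≈ 587 cm

587 cm


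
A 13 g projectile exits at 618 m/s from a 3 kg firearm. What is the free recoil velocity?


v_recoil = m_p * v_p / m_gun = 0.013 * 618 / 3 = 2.678 m/s

2.678 m/s


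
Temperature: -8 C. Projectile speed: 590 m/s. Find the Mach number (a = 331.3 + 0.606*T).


a = 331.3 + 0.606*(-8) = 326.452 m/s
M = v/a = 590/326.452 = 1.807

1.807


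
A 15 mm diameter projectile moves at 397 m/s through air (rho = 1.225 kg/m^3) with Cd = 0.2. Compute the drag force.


A = pi*(d/2)^2 = pi*(15/2000)^2 = 1.76715e-04 m^2
Fd = 0.5*Cd*rho*A*v^2 = 0.5*0.2*1.225*1.76715e-04*397^2 = 3.412 N

3.412 N


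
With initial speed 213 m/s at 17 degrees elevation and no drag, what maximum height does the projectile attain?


H = (v0*sin(theta))^2 / (2g) = (213*sin(17°))^2 / (2*9.81) = 197.7 m

197.7 m


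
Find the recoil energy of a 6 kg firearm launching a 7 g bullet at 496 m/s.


v_r = m_p*v_p/m_gun = 0.007*496/6 = 0.578667 m/s, E_r = 0.5*m_gun*v_r^2 = 0.5*6*0.578667^2 = 1.005 J

1.005 J


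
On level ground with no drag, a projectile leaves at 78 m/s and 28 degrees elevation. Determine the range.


R = v0^2 * sin(2*theta) / g = 78^2 * sin(2*28°) / 9.81 = 514.2 m

514.2 m


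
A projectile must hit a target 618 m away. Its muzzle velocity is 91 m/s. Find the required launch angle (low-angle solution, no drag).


sin(2*theta) = R*g/v0^2 = 618*9.81/91^2 = 0.732107, theta = arcsin(0.732107)/2 = 23.53°

23.53 degrees


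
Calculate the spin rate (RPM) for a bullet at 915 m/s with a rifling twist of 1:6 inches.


twist_m = 6*0.0254 = 0.1524 m
spin = v/twist = 915/0.1524 = 6003.937 rev/s
RPM = spin*60 = 6003.937*60 ≈ 360236 RPM

360236 RPM


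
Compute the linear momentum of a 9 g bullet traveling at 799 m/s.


p = m*v = 0.009*799 = 7.191 kg·m/s

7.191 kg·m/s


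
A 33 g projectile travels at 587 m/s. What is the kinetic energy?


E = 0.5*m*v^2 = 0.5*0.033*587^2 = 5685 J

5685 J


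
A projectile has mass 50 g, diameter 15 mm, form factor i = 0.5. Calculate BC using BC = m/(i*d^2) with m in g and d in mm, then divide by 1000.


BC = m/(i*d^2*1000) = 50/(0.5 * 15^2 * 1000) = 0.0004444

0.0004444


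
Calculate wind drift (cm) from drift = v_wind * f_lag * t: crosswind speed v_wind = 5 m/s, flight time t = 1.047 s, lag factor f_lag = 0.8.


drift = v_wind * lag * t = 5 * 0.8 * 1.047 = 4.188 m ≈ 418.8 cm

418.8 cm


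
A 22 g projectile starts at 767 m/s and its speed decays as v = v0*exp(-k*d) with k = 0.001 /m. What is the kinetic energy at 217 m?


v = v0*exp(-k*d) = 767*exp(-0.001*217) = 617.381 m/s
E = 0.5*m*v^2 = 0.5*0.022*617.381^2 = 4193 J

4193 J


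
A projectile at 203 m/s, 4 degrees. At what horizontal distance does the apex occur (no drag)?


R = v0^2*sin(2*theta)/g = 203^2*sin(2*4°)/9.81 = 584.626 m
apex_dist = R/2 = 584.626/2 = 292.3 m

292.3 m


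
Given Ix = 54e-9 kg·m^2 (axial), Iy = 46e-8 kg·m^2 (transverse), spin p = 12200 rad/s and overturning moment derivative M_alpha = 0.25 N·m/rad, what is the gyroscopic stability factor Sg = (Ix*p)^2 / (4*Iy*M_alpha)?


Sg = Ix^2 * p^2 / (4 * Iy * M_alpha) = (54e-9)^2 * 12200^2 / (4 * 46e-8 * 0.25) = 0.9435

0.9435


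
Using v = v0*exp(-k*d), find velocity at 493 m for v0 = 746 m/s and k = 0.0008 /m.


v = v0*exp(-k*d) = 746*exp(-0.0008*493) = 502.9 m/s

502.9 m/s


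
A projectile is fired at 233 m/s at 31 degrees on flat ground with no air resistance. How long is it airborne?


T = 2*v0*sin(theta)/g = 2*233*sin(31°)/9.81 = 24.47 s

24.47 s


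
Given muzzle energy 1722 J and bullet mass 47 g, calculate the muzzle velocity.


v = sqrt(2*E/m) = sqrt(2*1722/0.047) = 270.7 m/s

270.7 m/s


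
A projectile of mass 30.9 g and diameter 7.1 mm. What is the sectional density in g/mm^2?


SD = m/d^2 = 30.9/7.1^2 = 0.613 g/mm^2

0.613 g/mm^2


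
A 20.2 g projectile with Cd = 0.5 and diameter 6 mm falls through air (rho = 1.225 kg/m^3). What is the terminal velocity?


A = pi*(d/2)^2 = pi*(6/2000)^2 = 2.82743e-05 m^2
vt = sqrt(2mg/(Cd*rho*A)) = sqrt(2*0.0202*9.81/(0.5 * 1.225 * 2.82743e-05)) = 151.3 m/s

151.3 m/s


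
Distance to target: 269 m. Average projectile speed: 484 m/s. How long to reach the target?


t = d/v = 269/484 = 0.5558 s

0.5558 s


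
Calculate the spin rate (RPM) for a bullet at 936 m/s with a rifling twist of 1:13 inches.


twist_m = 13*0.0254 = 0.3302 m
spin = v/twist = 936/0.3302 = 2834.646 rev/s
RPM = spin*60 = 2834.646*60 ≈ 170079 RPM

170079 RPM


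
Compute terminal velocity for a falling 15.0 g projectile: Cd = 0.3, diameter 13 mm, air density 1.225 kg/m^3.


A = pi*(d/2)^2 = pi*(13/2000)^2 = 1.32732e-04 m^2
vt = sqrt(2mg/(Cd*rho*A)) = sqrt(2*0.015*9.81/(0.3 * 1.225 * 1.32732e-04)) = 77.67 m/s

77.67 m/s


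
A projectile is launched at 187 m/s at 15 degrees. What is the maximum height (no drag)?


H = (v0*sin(theta))^2 / (2g) = (187*sin(15°))^2 / (2*9.81) = 119.4 m

119.4 m


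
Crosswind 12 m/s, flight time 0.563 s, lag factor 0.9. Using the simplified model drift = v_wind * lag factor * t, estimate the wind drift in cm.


drift = v_wind * lag * t = 12 * 0.9 * 0.563 = 6.0804 m ≈ 608 cm

608 cm


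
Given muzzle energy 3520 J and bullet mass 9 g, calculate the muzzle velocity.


v = sqrt(2*E/m) = sqrt(2*3520/0.009) = 884.4 m/s

884.4 m/s


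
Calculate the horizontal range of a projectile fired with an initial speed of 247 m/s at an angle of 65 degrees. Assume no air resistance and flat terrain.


R = v0^2 * sin(2*theta) / g = 247^2 * sin(2*65°) / 9.81 = 4764 m

4764 m


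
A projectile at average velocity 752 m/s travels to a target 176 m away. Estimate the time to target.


t = d/v = 176/752 = 0.234 s

0.234 s


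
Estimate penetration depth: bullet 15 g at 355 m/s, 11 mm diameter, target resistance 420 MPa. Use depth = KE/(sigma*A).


A = pi*(d/2)^2 = pi*(11/2)^2 = 95.0332 mm^2
E = 0.5*m*v^2 = 0.5*0.015*355^2 = 945.188 J
depth = E/(sigma*A) = 945.188 J / (420 MPa * 95.0332 mm^2) = 945.188/(420 * 95.0332) m = 0.0236806 m ≈ 23.68 mm

23.68 mm


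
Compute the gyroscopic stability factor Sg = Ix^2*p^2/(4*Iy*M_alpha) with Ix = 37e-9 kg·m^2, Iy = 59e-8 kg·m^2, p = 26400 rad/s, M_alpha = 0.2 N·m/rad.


Sg = Ix^2 * p^2 / (4 * Iy * M_alpha) = (37e-9)^2 * 26400^2 / (4 * 59e-8 * 0.2) = 2.021

2.021


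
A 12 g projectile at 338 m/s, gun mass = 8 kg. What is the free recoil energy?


v_r = m_p*v_p/m_gun = 0.012*338/8 = 0.507 m/s, E_r = 0.5*m_gun*v_r^2 = 0.5*8*0.507^2 = 1.028 J

1.028 J


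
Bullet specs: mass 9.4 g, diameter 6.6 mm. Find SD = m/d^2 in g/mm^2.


SD = m/d^2 = 9.4/6.6^2 = 0.2158 g/mm^2

0.2158 g/mm^2


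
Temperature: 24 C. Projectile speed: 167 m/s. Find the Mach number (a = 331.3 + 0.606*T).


a = 331.3 + 0.606*(24) = 345.844 m/s
M = v/a = 167/345.844 = 0.4829

0.4829


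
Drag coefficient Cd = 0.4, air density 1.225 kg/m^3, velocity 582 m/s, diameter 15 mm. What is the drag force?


A = pi*(d/2)^2 = pi*(15/2000)^2 = 1.76715e-04 m^2
Fd = 0.5*Cd*rho*A*v^2 = 0.5*0.4*1.225*1.76715e-04*582^2 = 14.67 N

14.67 N


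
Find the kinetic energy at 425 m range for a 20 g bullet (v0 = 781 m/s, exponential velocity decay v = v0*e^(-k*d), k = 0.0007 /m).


v = v0*exp(-k*d) = 781*exp(-0.0007*425) = 580.027 m/s
E = 0.5*m*v^2 = 0.5*0.02*580.027^2 = 3364 J

3364 J


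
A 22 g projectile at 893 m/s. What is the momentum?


p = m*v = 0.022*893 = 19.65 kg·m/s

19.65 kg·m/s


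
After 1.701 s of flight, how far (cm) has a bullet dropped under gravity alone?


drop = 0.5*g*t^2 = 0.5*9.81*1.701^2 = 14.1921 m ≈ 1419 cm

1419 cm


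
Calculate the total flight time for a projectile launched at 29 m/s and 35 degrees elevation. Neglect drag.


T = 2*v0*sin(theta)/g = 2*29*sin(35°)/9.81 = 3.391 s

3.391 s


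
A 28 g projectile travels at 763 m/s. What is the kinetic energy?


E = 0.5*m*v^2 = 0.5*0.028*763^2 = 8150 J

8150 J


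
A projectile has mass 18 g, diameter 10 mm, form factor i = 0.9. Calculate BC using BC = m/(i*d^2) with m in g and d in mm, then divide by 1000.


BC = m/(i*d^2*1000) = 18/(0.9 * 10^2 * 1000) = 0.0002

0.0002


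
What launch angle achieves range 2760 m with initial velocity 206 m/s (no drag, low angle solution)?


sin(2*theta) = R*g/v0^2 = 2760*9.81/206^2 = 0.638034, theta = arcsin(0.638034)/2 = 19.82°

19.82 degrees


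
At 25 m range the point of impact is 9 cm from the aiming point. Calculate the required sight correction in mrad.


1 mrad subtends 1 cm per 10 m of range, so adj = error_cm / (dist_m / 10) = 9 / (25/10) = 3.6 mrad

3.6 mrad


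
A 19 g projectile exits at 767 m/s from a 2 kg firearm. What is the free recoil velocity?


v_recoil = m_p * v_p / m_gun = 0.019 * 767 / 2 = 7.287 m/s

7.287 m/s


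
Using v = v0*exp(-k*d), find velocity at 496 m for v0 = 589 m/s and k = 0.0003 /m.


v = v0*exp(-k*d) = 589*exp(-0.0003*496) = 507.6 m/s

507.6 m/s


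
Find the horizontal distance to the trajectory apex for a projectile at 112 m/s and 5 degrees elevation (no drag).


R = v0^2*sin(2*theta)/g = 112^2*sin(2*5°)/9.81 = 222.043 m
apex_dist = R/2 = 222.043/2 = 111 m

111 m


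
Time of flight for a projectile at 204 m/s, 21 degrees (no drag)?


T = 2*v0*sin(theta)/g = 2*204*sin(21°)/9.81 = 14.9 s

14.9 s


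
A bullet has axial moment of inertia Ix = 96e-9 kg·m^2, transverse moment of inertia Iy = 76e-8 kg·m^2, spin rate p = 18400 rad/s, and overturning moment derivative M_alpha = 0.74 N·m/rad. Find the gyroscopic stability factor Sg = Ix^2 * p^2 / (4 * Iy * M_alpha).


Sg = Ix^2 * p^2 / (4 * Iy * M_alpha) = (96e-9)^2 * 18400^2 / (4 * 76e-8 * 0.74) = 1.387

1.387


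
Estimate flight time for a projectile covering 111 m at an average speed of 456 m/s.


t = d/v = 111/456 = 0.2434 s

0.2434 s


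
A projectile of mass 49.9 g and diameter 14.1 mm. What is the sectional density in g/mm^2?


SD = m/d^2 = 49.9/14.1^2 = 0.251 g/mm^2

0.251 g/mm^2


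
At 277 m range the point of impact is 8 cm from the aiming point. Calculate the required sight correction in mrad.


1 mrad subtends 1 cm per 10 m of range, so adj = error_cm / (dist_m / 10) = 8 / (277/10) = 0.2888 mrad

0.2888 mrad


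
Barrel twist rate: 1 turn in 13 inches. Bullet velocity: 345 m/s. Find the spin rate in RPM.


twist_m = 13*0.0254 = 0.3302 m
spin = v/twist = 345/0.3302 = 1044.821 rev/s
RPM = spin*60 = 1044.821*60 ≈ 62689 RPM

62689 RPM


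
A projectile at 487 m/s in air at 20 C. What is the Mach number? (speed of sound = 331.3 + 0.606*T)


a = 331.3 + 0.606*(20) = 343.42 m/s
M = v/a = 487/343.42 = 1.418

1.418


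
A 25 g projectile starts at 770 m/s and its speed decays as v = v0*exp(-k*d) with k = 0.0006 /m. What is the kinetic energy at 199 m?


v = v0*exp(-k*d) = 770*exp(-0.0006*199) = 683.339 m/s
E = 0.5*m*v^2 = 0.5*0.025*683.339^2 = 5837 J

5837 J


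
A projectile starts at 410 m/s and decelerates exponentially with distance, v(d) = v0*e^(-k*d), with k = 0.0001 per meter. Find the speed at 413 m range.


v = v0*exp(-k*d) = 410*exp(-0.0001*413) = 393.4 m/s

393.4 m/s


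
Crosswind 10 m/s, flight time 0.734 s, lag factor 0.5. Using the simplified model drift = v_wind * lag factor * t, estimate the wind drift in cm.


drift = v_wind * lag * t = 10 * 0.5 * 0.734 = 3.67 m ≈ 367 cm

367 cm


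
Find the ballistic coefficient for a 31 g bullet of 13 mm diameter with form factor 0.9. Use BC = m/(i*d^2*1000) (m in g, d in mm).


BC = m/(i*d^2*1000) = 31/(0.9 * 13^2 * 1000) = 0.0002038

0.0002038


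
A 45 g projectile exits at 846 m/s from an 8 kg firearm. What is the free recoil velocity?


v_recoil = m_p * v_p / m_gun = 0.045 * 846 / 8 = 4.759 m/s

4.759 m/s


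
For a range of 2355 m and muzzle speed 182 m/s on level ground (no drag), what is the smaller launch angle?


sin(2*theta) = R*g/v0^2 = 2355*9.81/182^2 = 0.697457, theta = arcsin(0.697457)/2 = 22.11°

22.11 degrees


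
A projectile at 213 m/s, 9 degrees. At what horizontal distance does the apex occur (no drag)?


R = v0^2*sin(2*theta)/g = 213^2*sin(2*9°)/9.81 = 1429.13 m
apex_dist = R/2 = 1429.13/2 = 714.6 m

714.6 m


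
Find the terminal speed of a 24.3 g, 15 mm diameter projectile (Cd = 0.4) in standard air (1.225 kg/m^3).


A = pi*(d/2)^2 = pi*(15/2000)^2 = 1.76715e-04 m^2
vt = sqrt(2mg/(Cd*rho*A)) = sqrt(2*0.0243*9.81/(0.4 * 1.225 * 1.76715e-04)) = 74.2 m/s

74.2 m/s


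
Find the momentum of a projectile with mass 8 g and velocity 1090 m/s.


p = m*v = 0.008*1090 = 8.72 kg·m/s

8.72 kg·m/s


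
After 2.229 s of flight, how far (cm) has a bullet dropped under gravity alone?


drop = 0.5*g*t^2 = 0.5*9.81*2.229^2 = 24.3702 m ≈ 2437 cm

2437 cm


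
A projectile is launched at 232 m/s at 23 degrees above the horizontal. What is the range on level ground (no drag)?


R = v0^2 * sin(2*theta) / g = 232^2 * sin(2*23°) / 9.81 = 3947 m

3947 m


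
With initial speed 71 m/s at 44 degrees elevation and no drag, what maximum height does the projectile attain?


H = (v0*sin(theta))^2 / (2g) = (71*sin(44°))^2 / (2*9.81) = 124 m

124 m


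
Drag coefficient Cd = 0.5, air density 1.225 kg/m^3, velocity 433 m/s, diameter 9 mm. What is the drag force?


A = pi*(d/2)^2 = pi*(9/2000)^2 = 6.36173e-05 m^2
Fd = 0.5*Cd*rho*A*v^2 = 0.5*0.5*1.225*6.36173e-05*433^2 = 3.653 N

3.653 N


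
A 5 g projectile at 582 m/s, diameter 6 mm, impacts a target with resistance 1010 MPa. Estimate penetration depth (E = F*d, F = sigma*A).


A = pi*(d/2)^2 = pi*(6/2)^2 = 28.2743 mm^2
E = 0.5*m*v^2 = 0.5*0.005*582^2 = 846.81 J
depth = E/(sigma*A) = 846.81 J / (1010 MPa * 28.2743 mm^2) = 846.81/(1010 * 28.2743) m = 0.0296532 m ≈ 29.65 mm

29.65 mm


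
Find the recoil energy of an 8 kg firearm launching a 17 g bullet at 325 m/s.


v_r = m_p*v_p/m_gun = 0.017*325/8 = 0.690625 m/s, E_r = 0.5*m_gun*v_r^2 = 0.5*8*0.690625^2 = 1.908 J

1.908 J


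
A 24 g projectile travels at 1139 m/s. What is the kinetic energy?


E = 0.5*m*v^2 = 0.5*0.024*1139^2 = 15568 J

15568 J


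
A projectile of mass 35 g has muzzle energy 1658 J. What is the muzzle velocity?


v = sqrt(2*E/m) = sqrt(2*1658/0.035) = 307.8 m/s

307.8 m/s


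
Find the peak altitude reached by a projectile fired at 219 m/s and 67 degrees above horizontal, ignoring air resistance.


H = (v0*sin(theta))^2 / (2g) = (219*sin(67°))^2 / (2*9.81) = 2071 m

2071 m


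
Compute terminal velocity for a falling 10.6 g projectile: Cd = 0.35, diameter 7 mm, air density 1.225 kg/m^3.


A = pi*(d/2)^2 = pi*(7/2000)^2 = 3.84845e-05 m^2
vt = sqrt(2mg/(Cd*rho*A)) = sqrt(2*0.0106*9.81/(0.35 * 1.225 * 3.84845e-05)) = 112.3 m/s

112.3 m/s


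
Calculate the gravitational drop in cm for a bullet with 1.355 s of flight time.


drop = 0.5*g*t^2 = 0.5*9.81*1.355^2 = 9.0057 m ≈ 900.6 cm

900.6 cm


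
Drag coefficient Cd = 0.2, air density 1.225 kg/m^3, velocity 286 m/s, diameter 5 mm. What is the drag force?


A = pi*(d/2)^2 = pi*(5/2000)^2 = 1.96350e-05 m^2
Fd = 0.5*Cd*rho*A*v^2 = 0.5*0.2*1.225*1.96350e-05*286^2 = 0.1967 N

0.1967 N


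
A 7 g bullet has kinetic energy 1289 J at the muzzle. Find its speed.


v = sqrt(2*E/m) = sqrt(2*1289/0.007) = 606.9 m/s

606.9 m/s


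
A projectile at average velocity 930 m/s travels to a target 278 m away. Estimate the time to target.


t = d/v = 278/930 = 0.2989 s

0.2989 s


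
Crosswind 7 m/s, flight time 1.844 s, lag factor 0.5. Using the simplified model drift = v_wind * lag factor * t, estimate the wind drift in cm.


drift = v_wind * lag * t = 7 * 0.5 * 1.844 = 6.454 m ≈ 645.4 cm

645.4 cm


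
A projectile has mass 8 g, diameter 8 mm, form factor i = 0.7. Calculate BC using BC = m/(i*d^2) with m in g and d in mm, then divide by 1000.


BC = m/(i*d^2*1000) = 8/(0.7 * 8^2 * 1000) = 0.0001786

0.0001786


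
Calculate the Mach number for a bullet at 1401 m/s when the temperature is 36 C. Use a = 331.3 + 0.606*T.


a = 331.3 + 0.606*(36) = 353.116 m/s
M = v/a = 1401/353.116 = 3.968

3.968


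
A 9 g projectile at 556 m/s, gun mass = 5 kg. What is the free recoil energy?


v_r = m_p*v_p/m_gun = 0.009*556/5 = 1.0008 m/s, E_r = 0.5*m_gun*v_r^2 = 0.5*5*1.0008^2 = 2.504 J

2.504 J


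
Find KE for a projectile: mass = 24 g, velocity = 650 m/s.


E = 0.5*m*v^2 = 0.5*0.024*650^2 = 5070 J

5070 J


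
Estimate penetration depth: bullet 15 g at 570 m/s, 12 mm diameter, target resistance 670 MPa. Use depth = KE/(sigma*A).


A = pi*(d/2)^2 = pi*(12/2)^2 = 113.097 mm^2
E = 0.5*m*v^2 = 0.5*0.015*570^2 = 2436.75 J
depth = E/(sigma*A) = 2436.75 J / (670 MPa * 113.097 mm^2) = 2436.75/(670 * 113.097) m = 0.0321576 m ≈ 32.16 mm

32.16 mm


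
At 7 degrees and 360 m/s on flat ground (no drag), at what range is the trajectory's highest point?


R = v0^2*sin(2*theta)/g = 360^2*sin(2*7°)/9.81 = 3196.03 m
apex_dist = R/2 = 3196.03/2 = 1598 m

1598 m


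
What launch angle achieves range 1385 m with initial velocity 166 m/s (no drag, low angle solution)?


sin(2*theta) = R*g/v0^2 = 1385*9.81/166^2 = 0.493063, theta = arcsin(0.493063)/2 = 14.77°

14.77 degrees


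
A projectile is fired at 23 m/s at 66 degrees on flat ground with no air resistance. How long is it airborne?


T = 2*v0*sin(theta)/g = 2*23*sin(66°)/9.81 = 4.284 s

4.284 s


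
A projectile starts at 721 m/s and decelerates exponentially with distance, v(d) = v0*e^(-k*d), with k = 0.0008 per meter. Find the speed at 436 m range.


v = v0*exp(-k*d) = 721*exp(-0.0008*436) = 508.7 m/s

508.7 m/s


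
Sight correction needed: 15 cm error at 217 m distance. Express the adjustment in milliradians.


1 mrad subtends 1 cm per 10 m of range, so adj = error_cm / (dist_m / 10) = 15 / (217/10) = 0.6912 mrad

0.6912 mrad


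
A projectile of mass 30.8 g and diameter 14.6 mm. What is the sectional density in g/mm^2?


SD = m/d^2 = 30.8/14.6^2 = 0.1445 g/mm^2

0.1445 g/mm^2


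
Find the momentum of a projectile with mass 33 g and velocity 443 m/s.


p = m*v = 0.033*443 = 14.62 kg·m/s

14.62 kg·m/s


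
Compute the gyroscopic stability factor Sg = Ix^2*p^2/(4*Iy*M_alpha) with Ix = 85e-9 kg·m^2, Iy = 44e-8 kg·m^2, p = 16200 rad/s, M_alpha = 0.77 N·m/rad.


Sg = Ix^2 * p^2 / (4 * Iy * M_alpha) = (85e-9)^2 * 16200^2 / (4 * 44e-8 * 0.77) = 1.399

1.399


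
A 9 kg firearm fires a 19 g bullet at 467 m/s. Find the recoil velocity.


v_recoil = m_p * v_p / m_gun = 0.019 * 467 / 9 = 0.9859 m/s

0.9859 m/s


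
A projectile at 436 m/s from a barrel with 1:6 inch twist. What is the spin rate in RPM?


twist_m = 6*0.0254 = 0.1524 m
spin = v/twist = 436/0.1524 = 2860.892 rev/s
RPM = spin*60 = 2860.892*60 ≈ 171654 RPM

171654 RPM


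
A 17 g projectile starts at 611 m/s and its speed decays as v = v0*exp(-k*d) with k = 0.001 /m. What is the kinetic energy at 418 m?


v = v0*exp(-k*d) = 611*exp(-0.001*418) = 402.259 m/s
E = 0.5*m*v^2 = 0.5*0.017*402.259^2 = 1375 J

1375 J


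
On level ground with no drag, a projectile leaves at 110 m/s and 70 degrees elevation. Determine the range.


R = v0^2 * sin(2*theta) / g = 110^2 * sin(2*70°) / 9.81 = 792.8 m

792.8 m


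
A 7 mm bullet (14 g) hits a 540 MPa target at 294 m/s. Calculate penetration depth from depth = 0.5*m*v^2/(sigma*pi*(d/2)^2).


A = pi*(d/2)^2 = pi*(7/2)^2 = 38.4845 mm^2
E = 0.5*m*v^2 = 0.5*0.014*294^2 = 605.052 J
depth = E/(sigma*A) = 605.052 J / (540 MPa * 38.4845 mm^2) = 605.052/(540 * 38.4845) m = 0.0291147 m ≈ 29.11 mm

29.11 mm


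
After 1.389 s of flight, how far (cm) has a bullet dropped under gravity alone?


drop = 0.5*g*t^2 = 0.5*9.81*1.389^2 = 9.46332 m ≈ 946.3 cm

946.3 cm


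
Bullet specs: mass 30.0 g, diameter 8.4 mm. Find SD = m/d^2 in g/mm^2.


SD = m/d^2 = 30.0/8.4^2 = 0.4252 g/mm^2

0.4252 g/mm^2


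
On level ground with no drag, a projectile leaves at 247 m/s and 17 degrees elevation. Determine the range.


R = v0^2 * sin(2*theta) / g = 247^2 * sin(2*17°) / 9.81 = 3478 m

3478 m


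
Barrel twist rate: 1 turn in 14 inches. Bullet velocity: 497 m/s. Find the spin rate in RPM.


twist_m = 14*0.0254 = 0.3556 m
spin = v/twist = 497/0.3556 = 1397.638 rev/s
RPM = spin*60 = 1397.638*60 ≈ 83858 RPM

83858 RPM


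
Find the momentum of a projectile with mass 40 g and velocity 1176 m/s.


p = m*v = 0.04*1176 = 47.04 kg·m/s

47.04 kg·m/s


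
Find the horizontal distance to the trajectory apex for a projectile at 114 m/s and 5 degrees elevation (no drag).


R = v0^2*sin(2*theta)/g = 114^2*sin(2*5°)/9.81 = 230.044 m
apex_dist = R/2 = 230.044/2 = 115 m

115 m


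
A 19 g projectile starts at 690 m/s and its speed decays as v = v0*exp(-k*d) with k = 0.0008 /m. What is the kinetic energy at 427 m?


v = v0*exp(-k*d) = 690*exp(-0.0008*427) = 490.336 m/s
E = 0.5*m*v^2 = 0.5*0.019*490.336^2 = 2284 J

2284 J


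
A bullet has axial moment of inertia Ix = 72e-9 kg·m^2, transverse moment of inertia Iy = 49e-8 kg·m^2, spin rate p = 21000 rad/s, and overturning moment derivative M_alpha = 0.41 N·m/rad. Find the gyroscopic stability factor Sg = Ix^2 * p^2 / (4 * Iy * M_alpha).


Sg = Ix^2 * p^2 / (4 * Iy * M_alpha) = (72e-9)^2 * 21000^2 / (4 * 49e-8 * 0.41) = 2.845

2.845


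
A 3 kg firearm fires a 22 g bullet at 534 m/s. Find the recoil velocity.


v_recoil = m_p * v_p / m_gun = 0.022 * 534 / 3 = 3.916 m/s

3.916 m/s


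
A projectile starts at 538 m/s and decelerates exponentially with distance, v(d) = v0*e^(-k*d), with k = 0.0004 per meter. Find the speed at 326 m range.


v = v0*exp(-k*d) = 538*exp(-0.0004*326) = 472.2 m/s

472.2 m/s


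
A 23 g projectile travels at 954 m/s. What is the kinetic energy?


E = 0.5*m*v^2 = 0.5*0.023*954^2 = 10466 J

10466 J


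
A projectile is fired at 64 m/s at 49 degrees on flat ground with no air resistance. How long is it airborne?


T = 2*v0*sin(theta)/g = 2*64*sin(49°)/9.81 = 9.847 s

9.847 s


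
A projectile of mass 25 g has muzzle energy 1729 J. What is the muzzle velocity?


v = sqrt(2*E/m) = sqrt(2*1729/0.025) = 371.9 m/s

371.9 m/s


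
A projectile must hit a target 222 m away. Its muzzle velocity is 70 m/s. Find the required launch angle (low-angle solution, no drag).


sin(2*theta) = R*g/v0^2 = 222*9.81/70^2 = 0.444453, theta = arcsin(0.444453)/2 = 13.19°

13.19 degrees


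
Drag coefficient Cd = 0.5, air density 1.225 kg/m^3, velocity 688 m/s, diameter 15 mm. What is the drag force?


A = pi*(d/2)^2 = pi*(15/2000)^2 = 1.76715e-04 m^2
Fd = 0.5*Cd*rho*A*v^2 = 0.5*0.5*1.225*1.76715e-04*688^2 = 25.62 N

25.62 N


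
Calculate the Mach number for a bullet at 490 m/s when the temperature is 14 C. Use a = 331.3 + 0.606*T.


a = 331.3 + 0.606*(14) = 339.784 m/s
M = v/a = 490/339.784 = 1.442

1.442


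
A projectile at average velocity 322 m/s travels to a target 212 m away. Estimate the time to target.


t = d/v = 212/322 = 0.6584 s

0.6584 s


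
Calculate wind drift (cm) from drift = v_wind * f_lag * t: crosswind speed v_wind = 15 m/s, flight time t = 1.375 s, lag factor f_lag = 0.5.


drift = v_wind * lag * t = 15 * 0.5 * 1.375 = 10.3125 m ≈ 1031 cm

1031 cm


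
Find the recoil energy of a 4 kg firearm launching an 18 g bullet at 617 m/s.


v_r = m_p*v_p/m_gun = 0.018*617/4 = 2.7765 m/s, E_r = 0.5*m_gun*v_r^2 = 0.5*4*2.7765^2 = 15.42 J

15.42 J


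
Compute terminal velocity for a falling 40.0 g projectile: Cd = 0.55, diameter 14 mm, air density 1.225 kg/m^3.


A = pi*(d/2)^2 = pi*(14/2000)^2 = 1.53938e-04 m^2
vt = sqrt(2mg/(Cd*rho*A)) = sqrt(2*0.04*9.81/(0.55 * 1.225 * 1.53938e-04)) = 86.99 m/s

86.99 m/s


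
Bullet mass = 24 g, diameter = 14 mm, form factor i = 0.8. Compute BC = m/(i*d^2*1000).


BC = m/(i*d^2*1000) = 24/(0.8 * 14^2 * 1000) = 0.0001531

0.0001531


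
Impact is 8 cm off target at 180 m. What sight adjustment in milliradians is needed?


1 mrad subtends 1 cm per 10 m of range, so adj = error_cm / (dist_m / 10) = 8 / (180/10) = 0.4444 mrad

0.4444 mrad


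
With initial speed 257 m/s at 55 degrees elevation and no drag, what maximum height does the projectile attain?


H = (v0*sin(theta))^2 / (2g) = (257*sin(55°))^2 / (2*9.81) = 2259 m

2259 m


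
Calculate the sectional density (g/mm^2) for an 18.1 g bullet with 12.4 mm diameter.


SD = m/d^2 = 18.1/12.4^2 = 0.1177 g/mm^2

0.1177 g/mm^2


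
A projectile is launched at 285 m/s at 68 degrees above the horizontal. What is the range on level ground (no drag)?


R = v0^2 * sin(2*theta) / g = 285^2 * sin(2*68°) / 9.81 = 5752 m

5752 m


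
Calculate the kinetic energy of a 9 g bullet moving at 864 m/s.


E = 0.5*m*v^2 = 0.5*0.009*864^2 = 3359 J

3359 J


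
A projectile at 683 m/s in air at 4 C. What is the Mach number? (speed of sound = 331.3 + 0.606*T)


a = 331.3 + 0.606*(4) = 333.724 m/s
M = v/a = 683/333.724 = 2.047

2.047


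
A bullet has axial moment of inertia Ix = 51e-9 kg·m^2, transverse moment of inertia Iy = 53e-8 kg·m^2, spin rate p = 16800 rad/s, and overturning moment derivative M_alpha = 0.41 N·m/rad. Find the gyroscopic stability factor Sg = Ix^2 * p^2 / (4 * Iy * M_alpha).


Sg = Ix^2 * p^2 / (4 * Iy * M_alpha) = (51e-9)^2 * 16800^2 / (4 * 53e-8 * 0.41) = 0.8446

0.8446


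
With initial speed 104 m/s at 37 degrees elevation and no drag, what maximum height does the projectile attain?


H = (v0*sin(theta))^2 / (2g) = (104*sin(37°))^2 / (2*9.81) = 199.7 m

199.7 m


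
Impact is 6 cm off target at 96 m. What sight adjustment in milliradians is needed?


1 mrad subtends 1 cm per 10 m of range, so adj = error_cm / (dist_m / 10) = 6 / (96/10) = 0.625 mrad

0.625 mrad


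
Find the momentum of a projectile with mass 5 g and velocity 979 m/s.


p = m*v = 0.005*979 = 4.895 kg·m/s

4.895 kg·m/s


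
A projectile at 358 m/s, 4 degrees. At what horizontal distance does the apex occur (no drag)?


R = v0^2*sin(2*theta)/g = 358^2*sin(2*4°)/9.81 = 1818.24 m
apex_dist = R/2 = 1818.24/2 = 909.1 m

909.1 m


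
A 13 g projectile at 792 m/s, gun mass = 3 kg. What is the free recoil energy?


v_r = m_p*v_p/m_gun = 0.013*792/3 = 3.432 m/s, E_r = 0.5*m_gun*v_r^2 = 0.5*3*3.432^2 = 17.67 J

17.67 J


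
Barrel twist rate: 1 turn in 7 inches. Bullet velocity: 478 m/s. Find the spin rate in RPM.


twist_m = 7*0.0254 = 0.1778 m
spin = v/twist = 478/0.1778 = 2688.414 rev/s
RPM = spin*60 = 2688.414*60 ≈ 161305 RPM

161305 RPM


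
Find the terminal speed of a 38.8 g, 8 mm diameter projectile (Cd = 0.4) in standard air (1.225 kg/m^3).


A = pi*(d/2)^2 = pi*(8/2000)^2 = 5.02655e-05 m^2
vt = sqrt(2mg/(Cd*rho*A)) = sqrt(2*0.0388*9.81/(0.4 * 1.225 * 5.02655e-05)) = 175.8 m/s

175.8 m/s


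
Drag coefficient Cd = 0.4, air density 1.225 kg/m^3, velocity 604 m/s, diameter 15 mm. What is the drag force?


A = pi*(d/2)^2 = pi*(15/2000)^2 = 1.76715e-04 m^2
Fd = 0.5*Cd*rho*A*v^2 = 0.5*0.4*1.225*1.76715e-04*604^2 = 15.79 N

15.79 N


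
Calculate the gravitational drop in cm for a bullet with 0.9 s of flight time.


drop = 0.5*g*t^2 = 0.5*9.81*0.9^2 = 3.97305 m ≈ 397.3 cm

397.3 cm


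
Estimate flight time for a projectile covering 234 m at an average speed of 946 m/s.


t = d/v = 234/946 = 0.2474 s

0.2474 s


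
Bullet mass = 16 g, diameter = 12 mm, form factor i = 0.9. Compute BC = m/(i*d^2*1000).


BC = m/(i*d^2*1000) = 16/(0.9 * 12^2 * 1000) = 0.0001235

0.0001235


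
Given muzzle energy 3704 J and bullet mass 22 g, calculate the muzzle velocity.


v = sqrt(2*E/m) = sqrt(2*3704/0.022) = 580.3 m/s

580.3 m/s


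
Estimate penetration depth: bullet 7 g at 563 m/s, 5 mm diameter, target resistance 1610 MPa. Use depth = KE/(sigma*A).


A = pi*(d/2)^2 = pi*(5/2)^2 = 19.635 mm^2
E = 0.5*m*v^2 = 0.5*0.007*563^2 = 1109.39 J
depth = E/(sigma*A) = 1109.39 J / (1610 MPa * 19.635 mm^2) = 1109.39/(1610 * 19.635) m = 0.0350937 m ≈ 35.09 mm

35.09 mm


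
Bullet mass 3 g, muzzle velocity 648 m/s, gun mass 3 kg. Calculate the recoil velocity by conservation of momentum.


v_recoil = m_p * v_p / m_gun = 0.003 * 648 / 3 = 0.648 m/s

0.648 m/s


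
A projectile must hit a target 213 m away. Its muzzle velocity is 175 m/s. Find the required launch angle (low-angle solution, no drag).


sin(2*theta) = R*g/v0^2 = 213*9.81/175^2 = 0.0682296, theta = arcsin(0.0682296)/2 = 1.956°

1.956 degrees


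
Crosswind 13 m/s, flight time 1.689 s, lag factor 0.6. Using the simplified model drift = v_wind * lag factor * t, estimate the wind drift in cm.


drift = v_wind * lag * t = 13 * 0.6 * 1.689 = 13.1742 m ≈ 1317 cm

1317 cm


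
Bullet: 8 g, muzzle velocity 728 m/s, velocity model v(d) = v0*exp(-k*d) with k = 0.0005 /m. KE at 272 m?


v = v0*exp(-k*d) = 728*exp(-0.0005*272) = 635.429 m/s
E = 0.5*m*v^2 = 0.5*0.008*635.429^2 = 1615 J

1615 J


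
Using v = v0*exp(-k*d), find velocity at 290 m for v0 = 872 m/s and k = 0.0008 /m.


v = v0*exp(-k*d) = 872*exp(-0.0008*290) = 691.4 m/s

691.4 m/s


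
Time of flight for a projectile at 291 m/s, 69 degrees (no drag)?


T = 2*v0*sin(theta)/g = 2*291*sin(69°)/9.81 = 55.39 s

55.39 s


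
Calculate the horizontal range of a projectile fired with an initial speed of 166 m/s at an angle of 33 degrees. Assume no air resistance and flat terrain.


R = v0^2 * sin(2*theta) / g = 166^2 * sin(2*33°) / 9.81 = 2566 m

2566 m


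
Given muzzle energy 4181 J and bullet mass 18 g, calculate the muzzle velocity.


v = sqrt(2*E/m) = sqrt(2*4181/0.018) = 681.6 m/s

681.6 m/s


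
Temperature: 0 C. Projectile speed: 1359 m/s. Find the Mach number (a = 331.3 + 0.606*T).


a = 331.3 + 0.606*(0) = 331.3 m/s
M = v/a = 1359/331.3 = 4.102

4.102


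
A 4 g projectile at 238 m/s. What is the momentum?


p = m*v = 0.004*238 = 0.952 kg·m/s

0.952 kg·m/s


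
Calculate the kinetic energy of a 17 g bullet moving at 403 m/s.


E = 0.5*m*v^2 = 0.5*0.017*403^2 = 1380 J

1380 J


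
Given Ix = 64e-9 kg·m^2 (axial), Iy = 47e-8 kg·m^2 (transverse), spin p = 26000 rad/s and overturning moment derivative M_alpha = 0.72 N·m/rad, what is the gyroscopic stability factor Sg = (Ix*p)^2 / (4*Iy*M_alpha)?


Sg = Ix^2 * p^2 / (4 * Iy * M_alpha) = (64e-9)^2 * 26000^2 / (4 * 47e-8 * 0.72) = 2.046

2.046


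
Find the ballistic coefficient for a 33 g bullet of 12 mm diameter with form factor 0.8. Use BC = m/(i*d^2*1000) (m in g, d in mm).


BC = m/(i*d^2*1000) = 33/(0.8 * 12^2 * 1000) = 0.0002865

0.0002865


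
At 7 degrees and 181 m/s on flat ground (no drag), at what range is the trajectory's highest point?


R = v0^2*sin(2*theta)/g = 181^2*sin(2*7°)/9.81 = 807.911 m
apex_dist = R/2 = 807.911/2 = 404 m

404 m


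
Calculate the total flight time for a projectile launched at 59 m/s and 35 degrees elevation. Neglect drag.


T = 2*v0*sin(theta)/g = 2*59*sin(35°)/9.81 = 6.899 s

6.899 s


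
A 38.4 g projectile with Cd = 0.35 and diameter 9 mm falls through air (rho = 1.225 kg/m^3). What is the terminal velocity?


A = pi*(d/2)^2 = pi*(9/2000)^2 = 6.36173e-05 m^2
vt = sqrt(2mg/(Cd*rho*A)) = sqrt(2*0.0384*9.81/(0.35 * 1.225 * 6.36173e-05)) = 166.2 m/s

166.2 m/s


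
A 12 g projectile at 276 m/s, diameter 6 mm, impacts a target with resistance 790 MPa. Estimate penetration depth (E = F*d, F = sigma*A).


A = pi*(d/2)^2 = pi*(6/2)^2 = 28.2743 mm^2
E = 0.5*m*v^2 = 0.5*0.012*276^2 = 457.056 J
depth = E/(sigma*A) = 457.056 J / (790 MPa * 28.2743 mm^2) = 457.056/(790 * 28.2743) m = 0.0204621 m ≈ 20.46 mm

20.46 mm


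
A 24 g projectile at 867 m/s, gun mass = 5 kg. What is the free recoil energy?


v_r = m_p*v_p/m_gun = 0.024*867/5 = 4.1616 m/s, E_r = 0.5*m_gun*v_r^2 = 0.5*5*4.1616^2 = 43.3 J

43.3 J


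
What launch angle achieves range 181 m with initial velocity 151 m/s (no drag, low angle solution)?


sin(2*theta) = R*g/v0^2 = 181*9.81/151^2 = 0.0778742, theta = arcsin(0.0778742)/2 = 2.233°

2.233 degrees


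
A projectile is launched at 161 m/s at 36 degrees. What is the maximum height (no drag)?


H = (v0*sin(theta))^2 / (2g) = (161*sin(36°))^2 / (2*9.81) = 456.4 m

456.4 m


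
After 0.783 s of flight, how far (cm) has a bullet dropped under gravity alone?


drop = 0.5*g*t^2 = 0.5*9.81*0.783^2 = 3.0072 m ≈ 300.7 cm

300.7 cm


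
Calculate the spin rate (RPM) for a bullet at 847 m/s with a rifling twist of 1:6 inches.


twist_m = 6*0.0254 = 0.1524 m
spin = v/twist = 847/0.1524 = 5557.743 rev/s
RPM = spin*60 = 5557.743*60 ≈ 333465 RPM

333465 RPM


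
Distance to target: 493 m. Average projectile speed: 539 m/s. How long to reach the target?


t = d/v = 493/539 = 0.9147 s

0.9147 s


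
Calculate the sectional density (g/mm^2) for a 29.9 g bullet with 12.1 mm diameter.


SD = m/d^2 = 29.9/12.1^2 = 0.2042 g/mm^2

0.2042 g/mm^2


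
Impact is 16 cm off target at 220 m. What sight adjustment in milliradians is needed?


1 mrad subtends 1 cm per 10 m of range, so adj = error_cm / (dist_m / 10) = 16 / (220/10) = 0.7273 mrad

0.7273 mrad


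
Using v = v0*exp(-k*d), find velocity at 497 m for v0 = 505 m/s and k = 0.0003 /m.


v = v0*exp(-k*d) = 505*exp(-0.0003*497) = 435 m/s

435 m/s


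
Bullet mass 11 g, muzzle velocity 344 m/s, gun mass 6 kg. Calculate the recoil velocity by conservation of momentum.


v_recoil = m_p * v_p / m_gun = 0.011 * 344 / 6 = 0.6307 m/s

0.6307 m/s


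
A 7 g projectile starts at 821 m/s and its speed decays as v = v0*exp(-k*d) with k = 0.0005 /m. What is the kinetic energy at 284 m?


v = v0*exp(-k*d) = 821*exp(-0.0005*284) = 712.317 m/s
E = 0.5*m*v^2 = 0.5*0.007*712.317^2 = 1776 J

1776 J


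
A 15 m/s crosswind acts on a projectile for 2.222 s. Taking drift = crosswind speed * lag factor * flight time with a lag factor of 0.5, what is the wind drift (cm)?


drift = v_wind * lag * t = 15 * 0.5 * 2.222 = 16.665 m ≈ 1666 cm

1666 cm


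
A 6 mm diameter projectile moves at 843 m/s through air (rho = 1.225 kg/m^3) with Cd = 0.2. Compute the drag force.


A = pi*(d/2)^2 = pi*(6/2000)^2 = 2.82743e-05 m^2
Fd = 0.5*Cd*rho*A*v^2 = 0.5*0.2*1.225*2.82743e-05*843^2 = 2.461 N

2.461 N


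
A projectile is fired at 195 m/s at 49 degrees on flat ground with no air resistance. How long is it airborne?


T = 2*v0*sin(theta)/g = 2*195*sin(49°)/9.81 = 30 s

30 s


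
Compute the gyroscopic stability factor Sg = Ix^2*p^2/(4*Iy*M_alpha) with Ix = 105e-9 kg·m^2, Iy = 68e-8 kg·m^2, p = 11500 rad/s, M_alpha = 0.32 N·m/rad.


Sg = Ix^2 * p^2 / (4 * Iy * M_alpha) = (105e-9)^2 * 11500^2 / (4 * 68e-8 * 0.32) = 1.675

1.675


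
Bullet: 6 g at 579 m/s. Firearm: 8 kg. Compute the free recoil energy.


v_r = m_p*v_p/m_gun = 0.006*579/8 = 0.43425 m/s, E_r = 0.5*m_gun*v_r^2 = 0.5*8*0.43425^2 = 0.7543 J

0.7543 J


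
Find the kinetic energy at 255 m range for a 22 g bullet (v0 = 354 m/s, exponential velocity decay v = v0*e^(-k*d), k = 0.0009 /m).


v = v0*exp(-k*d) = 354*exp(-0.0009*255) = 281.406 m/s
E = 0.5*m*v^2 = 0.5*0.022*281.406^2 = 871.1 J

871.1 J


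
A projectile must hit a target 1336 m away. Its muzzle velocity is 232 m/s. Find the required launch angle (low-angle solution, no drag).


sin(2*theta) = R*g/v0^2 = 1336*9.81/232^2 = 0.2435, theta = arcsin(0.2435)/2 = 7.047°

7.047 degrees


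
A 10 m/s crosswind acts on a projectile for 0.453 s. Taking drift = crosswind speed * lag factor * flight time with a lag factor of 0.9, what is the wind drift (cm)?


drift = v_wind * lag * t = 10 * 0.9 * 0.453 = 4.077 m ≈ 407.7 cm

407.7 cm


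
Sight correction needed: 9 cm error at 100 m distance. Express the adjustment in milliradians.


1 mrad subtends 1 cm per 10 m of range, so adj = error_cm / (dist_m / 10) = 9 / (100/10) = 0.9 mrad

0.9 mrad


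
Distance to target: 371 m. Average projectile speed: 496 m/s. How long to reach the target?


t = d/v = 371/496 = 0.748 s

0.748 s


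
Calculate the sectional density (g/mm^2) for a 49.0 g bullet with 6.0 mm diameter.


SD = m/d^2 = 49.0/6.0^2 = 1.361 g/mm^2

1.361 g/mm^2


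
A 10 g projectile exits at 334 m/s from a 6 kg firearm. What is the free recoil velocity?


v_recoil = m_p * v_p / m_gun = 0.01 * 334 / 6 = 0.5567 m/s

0.5567 m/s


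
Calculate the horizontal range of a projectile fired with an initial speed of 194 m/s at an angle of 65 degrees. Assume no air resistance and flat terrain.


R = v0^2 * sin(2*theta) / g = 194^2 * sin(2*65°) / 9.81 = 2939 m

2939 m


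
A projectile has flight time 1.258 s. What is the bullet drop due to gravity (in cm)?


drop = 0.5*g*t^2 = 0.5*9.81*1.258^2 = 7.76248 m ≈ 776.2 cm

776.2 cm


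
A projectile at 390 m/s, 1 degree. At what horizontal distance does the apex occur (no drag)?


R = v0^2*sin(2*theta)/g = 390^2*sin(2*1°)/9.81 = 541.102 m
apex_dist = R/2 = 541.102/2 = 270.6 m

270.6 m


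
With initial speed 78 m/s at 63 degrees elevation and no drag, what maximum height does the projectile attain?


H = (v0*sin(theta))^2 / (2g) = (78*sin(63°))^2 / (2*9.81) = 246.2 m

246.2 m


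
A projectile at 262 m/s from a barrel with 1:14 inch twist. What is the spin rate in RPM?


twist_m = 14*0.0254 = 0.3556 m
spin = v/twist = 262/0.3556 = 736.7829 rev/s
RPM = spin*60 = 736.7829*60 ≈ 44207 RPM

44207 RPM


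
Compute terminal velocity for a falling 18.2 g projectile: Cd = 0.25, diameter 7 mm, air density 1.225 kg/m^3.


A = pi*(d/2)^2 = pi*(7/2000)^2 = 3.84845e-05 m^2
vt = sqrt(2mg/(Cd*rho*A)) = sqrt(2*0.0182*9.81/(0.25 * 1.225 * 3.84845e-05)) = 174.1 m/s

174.1 m/s


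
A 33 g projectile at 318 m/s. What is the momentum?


p = m*v = 0.033*318 = 10.49 kg·m/s

10.49 kg·m/s


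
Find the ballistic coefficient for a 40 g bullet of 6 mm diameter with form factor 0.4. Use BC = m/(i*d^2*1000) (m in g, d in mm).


BC = m/(i*d^2*1000) = 40/(0.4 * 6^2 * 1000) = 0.002778

0.002778


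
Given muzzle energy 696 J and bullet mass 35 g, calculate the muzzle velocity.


v = sqrt(2*E/m) = sqrt(2*696/0.035) = 199.4 m/s

199.4 m/s


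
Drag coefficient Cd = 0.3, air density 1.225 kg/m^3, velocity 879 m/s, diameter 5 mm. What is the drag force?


A = pi*(d/2)^2 = pi*(5/2000)^2 = 1.96350e-05 m^2
Fd = 0.5*Cd*rho*A*v^2 = 0.5*0.3*1.225*1.96350e-05*879^2 = 2.788 N

2.788 N
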